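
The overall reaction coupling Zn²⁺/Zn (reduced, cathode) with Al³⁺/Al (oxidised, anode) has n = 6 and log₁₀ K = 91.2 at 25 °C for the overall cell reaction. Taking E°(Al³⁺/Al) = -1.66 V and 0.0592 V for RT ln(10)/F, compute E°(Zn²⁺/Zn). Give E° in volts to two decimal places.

E°cell = (0.0592/n)·log K = (0.0592/6)(91.2) = +0.900 V.
Since Zn²⁺/Zn is the cathode and Al³⁺/Al the anode, E°cell = E°(Zn²⁺/Zn) − E°(Al³⁺/Al).
So E°(Zn²⁺/Zn) = E°cell + E°(Al³⁺/Al) = +0.900 + (-1.66) = -0.76 V.

-0.76 V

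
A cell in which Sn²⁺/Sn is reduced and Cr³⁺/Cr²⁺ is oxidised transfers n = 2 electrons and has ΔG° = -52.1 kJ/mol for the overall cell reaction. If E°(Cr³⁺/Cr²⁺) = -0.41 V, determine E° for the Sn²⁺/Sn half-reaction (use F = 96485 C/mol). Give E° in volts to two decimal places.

E°cell = −ΔG°/(nF) = −(-52.1×10³)/((2)(96485)) = +0.270 V.
Since Sn²⁺/Sn is the cathode and Cr³⁺/Cr²⁺ the anode, E°cell = E°(Sn²⁺/Sn) − E°(Cr³⁺/Cr²⁺).
So E°(Sn²⁺/Sn) = E°cell + E°(Cr³⁺/Cr²⁺) = +0.270 + (-0.41) = -0.14 V.

-0.14 V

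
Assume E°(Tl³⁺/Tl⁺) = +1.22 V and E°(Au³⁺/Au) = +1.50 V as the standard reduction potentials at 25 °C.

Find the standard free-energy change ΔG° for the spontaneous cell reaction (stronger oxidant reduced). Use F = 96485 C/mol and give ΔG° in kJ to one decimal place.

Au³⁺/Au (E° = +1.50 V) is the cathode; Tl³⁺/Tl⁺ (E° = +1.22 V) is the anode, so E°cell = +0.28 V.
Balancing electrons gives n = 6 (lcm of 3 and 2).
ΔG° = −nFE° = −(6)(96485)(+0.28) = -162,095 J = -162.1 kJ.

-162.1 kJ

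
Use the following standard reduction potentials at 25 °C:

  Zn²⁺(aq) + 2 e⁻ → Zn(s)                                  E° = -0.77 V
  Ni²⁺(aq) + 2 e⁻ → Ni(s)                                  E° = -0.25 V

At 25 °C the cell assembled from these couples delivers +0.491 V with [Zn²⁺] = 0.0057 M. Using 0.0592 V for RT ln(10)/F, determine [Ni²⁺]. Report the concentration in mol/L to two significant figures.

Ni²⁺/Ni is the cathode, Zn²⁺/Zn the anode: E°cell = +0.52 V, n = 2.
Overall reaction: Ni²⁺(aq) + Zn(s) → Ni(s) + Zn²⁺(aq); Q = [Zn²⁺]^1/[Ni²⁺]^1.
From E = E° − (0.0592/n) log Q: log Q = (E° − E)·n/0.0592 = (+0.52 − (+0.491))·2/0.0592 = 0.9797.
So 1·log[Ni²⁺] = 1·log(0.0057) − log Q = -2.2441 − (0.9797) = -3.2238; [Ni²⁺] = 10^(-3.2238) ≈ 0.00060 M.

0.00060 M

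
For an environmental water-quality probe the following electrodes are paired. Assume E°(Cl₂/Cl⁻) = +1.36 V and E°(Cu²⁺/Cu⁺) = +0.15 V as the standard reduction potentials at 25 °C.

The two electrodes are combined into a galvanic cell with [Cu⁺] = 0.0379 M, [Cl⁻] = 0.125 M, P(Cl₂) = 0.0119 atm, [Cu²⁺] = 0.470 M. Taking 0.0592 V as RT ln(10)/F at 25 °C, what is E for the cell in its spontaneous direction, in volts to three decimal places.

Cl₂/Cl⁻ is the cathode (higher E°), Cu²⁺/Cu⁺ the anode: E°cell = +1.36 − (+0.15) = +1.21 V, n = 2.
Overall: Cl₂(g) + 2 Cu⁺(aq) → 2 Cl⁻(aq) + 2 Cu²⁺(aq)
Q = [Cl⁻]^2·[Cu²⁺]^2 / (P(Cl₂)·[Cu⁺]^2); log Q = 2.305.
E = E° − (0.0592/n) log Q = +1.21 − (0.0592/2)(2.305) = +1.142 V.

+1.142 V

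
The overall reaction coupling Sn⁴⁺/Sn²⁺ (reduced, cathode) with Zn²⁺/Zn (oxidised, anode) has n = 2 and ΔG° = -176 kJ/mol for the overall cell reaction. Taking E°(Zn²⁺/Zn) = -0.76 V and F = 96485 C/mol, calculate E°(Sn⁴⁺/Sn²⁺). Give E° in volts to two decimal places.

+0.15 V

E°cell = −ΔG°/(nF) = −(-176×10³)/((2)(96485)) = +0.912 V.
Since Sn⁴⁺/Sn²⁺ is the cathode and Zn²⁺/Zn the anode, E°cell = E°(Sn⁴⁺/Sn²⁺) − E°(Zn²⁺/Zn).
So E°(Sn⁴⁺/Sn²⁺) = E°cell + E°(Zn²⁺/Zn) = +0.912 + (-0.76) = +0.15 V.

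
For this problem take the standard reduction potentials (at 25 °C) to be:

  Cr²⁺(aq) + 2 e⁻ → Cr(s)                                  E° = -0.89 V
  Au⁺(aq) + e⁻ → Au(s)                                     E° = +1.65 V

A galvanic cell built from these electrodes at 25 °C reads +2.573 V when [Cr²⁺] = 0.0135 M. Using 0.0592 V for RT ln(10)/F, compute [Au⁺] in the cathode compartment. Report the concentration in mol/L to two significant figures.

0.42 M

Au⁺/Au is the cathode, Cr²⁺/Cr the anode: E°cell = +2.54 V, n = 2.
Overall reaction: 2 Au⁺(aq) + Cr(s) → 2 Au(s) + Cr²⁺(aq); Q = [Cr²⁺]^1/[Au⁺]^2.
From E = E° − (0.0592/n) log Q: log Q = (E° − E)·n/0.0592 = (+2.54 − (+2.573))·2/0.0592 = -1.1149.
So 2·log[Au⁺] = 1·log(0.0135) − log Q = -1.8697 − (-1.1149) = -0.7548; log[Au⁺] = -0.7548 / 2 = -0.3774; [Au⁺] = 10^(-0.3774) ≈ 0.42 M.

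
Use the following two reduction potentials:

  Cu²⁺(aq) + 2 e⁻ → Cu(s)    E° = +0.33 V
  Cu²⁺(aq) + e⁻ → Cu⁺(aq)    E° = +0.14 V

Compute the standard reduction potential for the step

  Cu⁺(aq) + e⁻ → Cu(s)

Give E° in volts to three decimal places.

+0.520 V

Sequential free energies add, so n₃E°₃ = n₁E°₁ + n₂E°₂.
With n₃ = 2, and the known step contributing 1×(+0.14) V, the unknown satisfies 1·E° = 2×(+0.33) − 1×(+0.14) = +0.520.
E° = +0.520 / 1 = +0.520 V.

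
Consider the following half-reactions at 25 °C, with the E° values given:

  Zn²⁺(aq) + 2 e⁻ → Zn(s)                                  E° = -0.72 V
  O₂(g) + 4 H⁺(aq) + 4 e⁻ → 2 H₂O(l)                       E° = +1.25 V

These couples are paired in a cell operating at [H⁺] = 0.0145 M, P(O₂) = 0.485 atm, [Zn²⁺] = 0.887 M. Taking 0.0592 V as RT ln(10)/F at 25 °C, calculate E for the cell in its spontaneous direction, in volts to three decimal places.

O₂/H₂O is the cathode (higher E°), Zn²⁺/Zn the anode: E°cell = +1.25 − (-0.72) = +1.97 V, n = 4.
Overall: O₂(g) + 4 H⁺(aq) + 2 Zn(s) → 2 H₂O(l) + 2 Zn²⁺(aq)
Q = [Zn²⁺]^2 / (P(O₂)·[H⁺]^4); log Q = 7.565.
E = E° − (0.0592/n) log Q = +1.97 − (0.0592/4)(7.565) = +1.858 V.

+1.858 V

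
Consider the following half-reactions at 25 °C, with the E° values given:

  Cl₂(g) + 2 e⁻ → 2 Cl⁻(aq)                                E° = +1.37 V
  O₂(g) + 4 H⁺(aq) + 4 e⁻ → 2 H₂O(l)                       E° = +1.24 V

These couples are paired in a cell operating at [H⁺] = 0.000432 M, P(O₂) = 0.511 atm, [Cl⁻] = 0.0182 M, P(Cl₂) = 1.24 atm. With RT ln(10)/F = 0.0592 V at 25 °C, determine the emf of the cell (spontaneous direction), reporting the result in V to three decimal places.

Cl₂/Cl⁻ is the cathode (higher E°), O₂/H₂O the anode: E°cell = +1.37 − (+1.24) = +0.13 V, n = 4.
Overall: 2 Cl₂(g) + 2 H₂O(l) → 4 Cl⁻(aq) + O₂(g) + 4 H⁺(aq)
Q = [Cl⁻]^4·P(O₂)·[H⁺]^4 / (P(Cl₂)^2); log Q = -20.896.
E = E° − (0.0592/n) log Q = +0.13 − (0.0592/4)(-20.896) = +0.439 V.

+0.439 V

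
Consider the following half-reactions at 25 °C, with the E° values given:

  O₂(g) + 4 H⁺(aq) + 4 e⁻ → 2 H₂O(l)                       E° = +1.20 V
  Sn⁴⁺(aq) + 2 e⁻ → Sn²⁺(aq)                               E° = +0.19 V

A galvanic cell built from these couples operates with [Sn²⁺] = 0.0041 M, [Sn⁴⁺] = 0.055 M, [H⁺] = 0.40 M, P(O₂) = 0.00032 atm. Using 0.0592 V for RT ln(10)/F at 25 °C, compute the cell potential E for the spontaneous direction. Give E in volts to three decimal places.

+0.901 V

O₂/H₂O is the cathode (higher E°), Sn⁴⁺/Sn²⁺ the anode: E°cell = +1.20 − (+0.19) = +1.01 V, n = 4.
Overall: O₂(g) + 4 H⁺(aq) + 2 Sn²⁺(aq) → 2 H₂O(l) + 2 Sn⁴⁺(aq)
Q = [Sn⁴⁺]^2 / (P(O₂)·[H⁺]^4·[Sn²⁺]^2); log Q = 7.342.
E = E° − (0.0592/n) log Q = +1.01 − (0.0592/4)(7.342) = +0.901 V.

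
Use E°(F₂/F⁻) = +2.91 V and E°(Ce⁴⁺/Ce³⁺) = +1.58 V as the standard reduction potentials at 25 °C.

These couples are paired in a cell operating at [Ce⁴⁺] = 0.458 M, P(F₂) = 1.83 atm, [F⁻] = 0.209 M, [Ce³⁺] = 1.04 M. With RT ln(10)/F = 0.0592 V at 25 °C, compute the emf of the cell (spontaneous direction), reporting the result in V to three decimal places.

+1.399 V

F₂/F⁻ is the cathode (higher E°), Ce⁴⁺/Ce³⁺ the anode: E°cell = +2.91 − (+1.58) = +1.33 V, n = 2.
Overall: F₂(g) + 2 Ce³⁺(aq) → 2 F⁻(aq) + 2 Ce⁴⁺(aq)
Q = [F⁻]^2·[Ce⁴⁺]^2 / (P(F₂)·[Ce³⁺]^2); log Q = -2.334.
E = E° − (0.0592/n) log Q = +1.33 − (0.0592/2)(-2.334) = +1.399 V.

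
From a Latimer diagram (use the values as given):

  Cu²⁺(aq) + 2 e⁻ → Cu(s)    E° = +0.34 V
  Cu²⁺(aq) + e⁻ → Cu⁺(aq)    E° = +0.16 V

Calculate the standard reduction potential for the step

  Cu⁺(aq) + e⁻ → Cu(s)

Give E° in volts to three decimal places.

Sequential free energies add, so n₃E°₃ = n₁E°₁ + n₂E°₂.
With n₃ = 2, and the known step contributing 1×(+0.16) V, the unknown satisfies 1·E° = 2×(+0.34) − 1×(+0.16) = +0.520.
E° = +0.520 / 1 = +0.520 V.

+0.520 V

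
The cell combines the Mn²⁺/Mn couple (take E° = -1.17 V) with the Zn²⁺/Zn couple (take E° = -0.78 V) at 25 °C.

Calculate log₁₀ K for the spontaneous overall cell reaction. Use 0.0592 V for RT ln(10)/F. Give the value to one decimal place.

Cathode: Zn²⁺/Zn; anode: Mn²⁺/Mn. E°cell = +0.39 V, n = 2.
log K = nE°cell / 0.0592 = (2)(+0.39) / 0.0592 = 13.2.

13.2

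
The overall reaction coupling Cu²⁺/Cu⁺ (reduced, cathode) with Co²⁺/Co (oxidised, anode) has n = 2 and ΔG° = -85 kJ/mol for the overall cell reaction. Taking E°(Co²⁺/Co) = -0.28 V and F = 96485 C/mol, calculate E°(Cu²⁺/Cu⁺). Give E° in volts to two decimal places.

E°cell = −ΔG°/(nF) = −(-85×10³)/((2)(96485)) = +0.440 V.
Since Cu²⁺/Cu⁺ is the cathode and Co²⁺/Co the anode, E°cell = E°(Cu²⁺/Cu⁺) − E°(Co²⁺/Co).
So E°(Cu²⁺/Cu⁺) = E°cell + E°(Co²⁺/Co) = +0.440 + (-0.28) = +0.16 V.

+0.16 V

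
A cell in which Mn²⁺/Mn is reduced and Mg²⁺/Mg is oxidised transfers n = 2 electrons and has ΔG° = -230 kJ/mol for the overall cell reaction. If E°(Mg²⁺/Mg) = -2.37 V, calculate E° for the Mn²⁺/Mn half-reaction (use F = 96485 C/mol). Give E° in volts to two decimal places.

-1.18 V

E°cell = −ΔG°/(nF) = −(-230×10³)/((2)(96485)) = +1.192 V.
Since Mn²⁺/Mn is the cathode and Mg²⁺/Mg the anode, E°cell = E°(Mn²⁺/Mn) − E°(Mg²⁺/Mg).
So E°(Mn²⁺/Mn) = E°cell + E°(Mg²⁺/Mg) = +1.192 + (-2.37) = -1.18 V.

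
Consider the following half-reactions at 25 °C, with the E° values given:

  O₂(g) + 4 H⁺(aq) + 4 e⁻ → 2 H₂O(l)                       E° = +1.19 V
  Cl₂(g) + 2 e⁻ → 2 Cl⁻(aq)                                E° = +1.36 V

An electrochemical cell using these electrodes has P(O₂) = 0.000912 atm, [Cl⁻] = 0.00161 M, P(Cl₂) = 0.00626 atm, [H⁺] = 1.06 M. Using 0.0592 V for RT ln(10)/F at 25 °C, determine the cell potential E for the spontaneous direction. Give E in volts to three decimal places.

Cl₂/Cl⁻ is the cathode (higher E°), O₂/H₂O the anode: E°cell = +1.36 − (+1.19) = +0.17 V, n = 4.
Overall: 2 Cl₂(g) + 2 H₂O(l) → 4 Cl⁻(aq) + O₂(g) + 4 H⁺(aq)
Q = [Cl⁻]^4·P(O₂)·[H⁺]^4 / (P(Cl₂)^2); log Q = -9.705.
E = E° − (0.0592/n) log Q = +0.17 − (0.0592/4)(-9.705) = +0.314 V.

+0.314 V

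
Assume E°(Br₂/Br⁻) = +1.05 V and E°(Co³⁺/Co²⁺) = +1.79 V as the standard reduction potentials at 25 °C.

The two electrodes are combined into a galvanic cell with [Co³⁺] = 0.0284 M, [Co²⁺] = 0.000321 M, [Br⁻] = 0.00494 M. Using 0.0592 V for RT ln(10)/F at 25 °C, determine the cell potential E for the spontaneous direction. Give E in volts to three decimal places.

+0.719 V

Co³⁺/Co²⁺ is the cathode (higher E°), Br₂/Br⁻ the anode: E°cell = +1.79 − (+1.05) = +0.74 V, n = 2.
Overall: 2 Co³⁺(aq) + 2 Br⁻(aq) → 2 Co²⁺(aq) + Br₂(l)
Q = [Co²⁺]^2 / ([Co³⁺]^2·[Br⁻]^2); log Q = 0.719.
E = E° − (0.0592/n) log Q = +0.74 − (0.0592/2)(0.719) = +0.719 V.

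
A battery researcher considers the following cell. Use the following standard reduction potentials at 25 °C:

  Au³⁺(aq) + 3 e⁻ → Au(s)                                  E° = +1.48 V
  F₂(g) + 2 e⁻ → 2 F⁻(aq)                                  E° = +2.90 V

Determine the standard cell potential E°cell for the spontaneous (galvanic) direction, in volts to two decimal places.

+1.42 V

The F₂/F⁻ couple has the higher reduction potential, so it is the cathode; Au³⁺/Au is oxidised at the anode.
E°cell = E°(cathode) − E°(anode) = (+2.90) − (+1.48) = +1.42 V.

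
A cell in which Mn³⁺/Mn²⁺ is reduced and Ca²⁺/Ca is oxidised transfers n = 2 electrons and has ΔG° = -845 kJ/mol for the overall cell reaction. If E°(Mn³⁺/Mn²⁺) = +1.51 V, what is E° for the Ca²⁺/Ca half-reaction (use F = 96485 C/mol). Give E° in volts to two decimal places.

E°cell = −ΔG°/(nF) = −(-845×10³)/((2)(96485)) = +4.379 V.
Since Mn³⁺/Mn²⁺ is the cathode and Ca²⁺/Ca the anode, E°cell = E°(Mn³⁺/Mn²⁺) − E°(Ca²⁺/Ca).
So E°(Ca²⁺/Ca) = E°(Mn³⁺/Mn²⁺) − E°cell = (+1.51) − (+4.379) = -2.87 V.

-2.87 V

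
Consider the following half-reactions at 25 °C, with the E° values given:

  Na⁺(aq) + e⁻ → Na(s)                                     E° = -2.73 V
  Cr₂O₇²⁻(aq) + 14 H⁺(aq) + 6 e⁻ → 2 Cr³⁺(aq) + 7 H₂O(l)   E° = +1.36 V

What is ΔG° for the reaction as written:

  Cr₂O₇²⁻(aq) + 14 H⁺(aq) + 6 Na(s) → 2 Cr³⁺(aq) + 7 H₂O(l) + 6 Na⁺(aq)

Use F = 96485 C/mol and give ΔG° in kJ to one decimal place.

As written, Cr₂O₇²⁻/Cr³⁺ is reduced (cathode) and Na⁺/Na is oxidised (anode), so E°cell = (+1.36) − (-2.73) = +4.09 V.
Balancing electrons gives n = 6.
ΔG° = −nFE° = −(6)(96485)(+4.09) = -2,367,742 J = -2367.7 kJ.

-2367.7 kJ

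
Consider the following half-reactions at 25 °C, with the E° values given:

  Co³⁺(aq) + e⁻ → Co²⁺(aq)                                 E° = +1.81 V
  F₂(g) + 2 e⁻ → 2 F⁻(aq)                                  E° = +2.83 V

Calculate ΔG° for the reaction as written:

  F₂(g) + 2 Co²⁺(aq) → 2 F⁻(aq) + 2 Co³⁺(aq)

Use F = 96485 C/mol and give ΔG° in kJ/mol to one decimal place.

As written, F₂/F⁻ is reduced (cathode) and Co³⁺/Co²⁺ is oxidised (anode), so E°cell = (+2.83) − (+1.81) = +1.02 V.
Balancing electrons gives n = 2.
ΔG° = −nFE° = −(2)(96485)(+1.02) = -196,829 J = -196.8 kJ/mol.

-196.8 kJ/mol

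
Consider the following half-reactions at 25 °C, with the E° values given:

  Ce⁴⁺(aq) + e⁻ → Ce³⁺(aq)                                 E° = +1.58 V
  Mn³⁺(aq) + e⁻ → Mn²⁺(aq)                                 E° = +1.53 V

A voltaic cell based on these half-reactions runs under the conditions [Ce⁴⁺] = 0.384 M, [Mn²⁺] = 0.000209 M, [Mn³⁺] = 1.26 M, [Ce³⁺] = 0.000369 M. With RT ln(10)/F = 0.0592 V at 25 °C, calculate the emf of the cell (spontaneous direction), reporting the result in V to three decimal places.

+0.005 V

Ce⁴⁺/Ce³⁺ is the cathode (higher E°), Mn³⁺/Mn²⁺ the anode: E°cell = +1.58 − (+1.53) = +0.05 V, n = 1.
Overall: Ce⁴⁺(aq) + Mn²⁺(aq) → Ce³⁺(aq) + Mn³⁺(aq)
Q = [Ce³⁺]·[Mn³⁺] / ([Ce⁴⁺]·[Mn²⁺]); log Q = 0.763.
E = E° − (0.0592/n) log Q = +0.05 − (0.0592/1)(0.763) = +0.005 V.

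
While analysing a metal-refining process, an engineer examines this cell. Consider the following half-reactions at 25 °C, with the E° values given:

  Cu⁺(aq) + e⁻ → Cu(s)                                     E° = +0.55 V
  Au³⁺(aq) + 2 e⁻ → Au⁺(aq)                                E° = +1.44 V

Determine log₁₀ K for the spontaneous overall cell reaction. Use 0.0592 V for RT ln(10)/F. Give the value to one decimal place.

30.1

Cathode: Au³⁺/Au⁺; anode: Cu⁺/Cu. E°cell = +0.89 V, n = 2.
log K = nE°cell / 0.0592 = (2)(+0.89) / 0.0592 = 30.1.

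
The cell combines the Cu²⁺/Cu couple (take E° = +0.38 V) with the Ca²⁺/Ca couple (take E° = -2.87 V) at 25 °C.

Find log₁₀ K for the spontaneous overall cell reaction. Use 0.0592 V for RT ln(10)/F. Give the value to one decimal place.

109.8

Cathode: Cu²⁺/Cu; anode: Ca²⁺/Ca. E°cell = +3.25 V, n = 2.
log K = nE°cell / 0.0592 = (2)(+3.25) / 0.0592 = 109.8.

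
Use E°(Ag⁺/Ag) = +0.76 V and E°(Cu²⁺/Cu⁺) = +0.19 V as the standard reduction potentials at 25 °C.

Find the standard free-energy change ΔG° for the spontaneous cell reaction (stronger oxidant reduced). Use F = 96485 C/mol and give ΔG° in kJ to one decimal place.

Ag⁺/Ag (E° = +0.76 V) is the cathode; Cu²⁺/Cu⁺ (E° = +0.19 V) is the anode, so E°cell = +0.57 V.
Balancing electrons gives n = 1 (lcm of 1 and 1).
ΔG° = −nFE° = −(1)(96485)(+0.57) = -54,996 J = -55.0 kJ.

-55.0 kJ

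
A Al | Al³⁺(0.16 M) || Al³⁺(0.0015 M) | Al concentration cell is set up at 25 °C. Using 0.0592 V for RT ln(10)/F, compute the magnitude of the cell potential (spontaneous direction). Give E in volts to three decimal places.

+0.040 V

For a concentration cell E°cell = 0. The 0.16 M side is the cathode (reduction is favoured where [Al³⁺] is higher).
With n = 3, E = −(0.0592/3) log([Al³⁺]ₐₙ/[Al³⁺]꜀ₐₜ) = −(0.0592/3) log(0.0015/0.16) = −(0.0592/3)(-2.028) = +0.040 V.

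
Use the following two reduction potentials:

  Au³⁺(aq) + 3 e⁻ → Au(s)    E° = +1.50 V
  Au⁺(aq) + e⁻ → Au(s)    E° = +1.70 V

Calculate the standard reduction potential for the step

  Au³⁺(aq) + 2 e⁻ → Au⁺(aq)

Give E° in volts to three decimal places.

Sequential free energies add, so n₃E°₃ = n₁E°₁ + n₂E°₂.
With n₃ = 3, and the known step contributing 1×(+1.70) V, the unknown satisfies 2·E° = 3×(+1.50) − 1×(+1.70) = +2.800.
E° = +2.800 / 2 = +1.400 V.

+1.400 V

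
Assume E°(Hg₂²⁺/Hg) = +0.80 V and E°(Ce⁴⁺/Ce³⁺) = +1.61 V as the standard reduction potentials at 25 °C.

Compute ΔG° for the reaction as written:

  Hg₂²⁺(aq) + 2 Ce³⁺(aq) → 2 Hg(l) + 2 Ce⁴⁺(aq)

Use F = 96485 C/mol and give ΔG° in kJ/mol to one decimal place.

+156.3 kJ/mol

As written, Hg₂²⁺/Hg is reduced (cathode) and Ce⁴⁺/Ce³⁺ is oxidised (anode), so E°cell = (+0.80) − (+1.61) = -0.81 V.
Balancing electrons gives n = 2.
ΔG° = −nFE° = −(2)(96485)(-0.81) = 156,306 J = +156.3 kJ/mol.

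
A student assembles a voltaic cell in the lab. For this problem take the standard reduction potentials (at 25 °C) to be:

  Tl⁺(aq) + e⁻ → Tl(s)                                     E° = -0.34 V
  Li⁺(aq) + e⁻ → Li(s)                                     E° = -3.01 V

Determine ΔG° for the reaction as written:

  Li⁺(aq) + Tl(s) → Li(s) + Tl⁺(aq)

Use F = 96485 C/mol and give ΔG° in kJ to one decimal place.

+257.6 kJ

As written, Li⁺/Li is reduced (cathode) and Tl⁺/Tl is oxidised (anode), so E°cell = (-3.01) − (-0.34) = -2.67 V.
Balancing electrons gives n = 1.
ΔG° = −nFE° = −(1)(96485)(-2.67) = 257,615 J = +257.6 kJ.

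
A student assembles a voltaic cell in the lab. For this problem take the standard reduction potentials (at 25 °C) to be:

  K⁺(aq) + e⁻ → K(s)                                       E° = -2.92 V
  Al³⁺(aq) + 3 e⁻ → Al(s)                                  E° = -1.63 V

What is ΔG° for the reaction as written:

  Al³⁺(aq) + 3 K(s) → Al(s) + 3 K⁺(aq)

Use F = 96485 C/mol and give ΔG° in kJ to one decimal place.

-373.4 kJ

As written, Al³⁺/Al is reduced (cathode) and K⁺/K is oxidised (anode), so E°cell = (-1.63) − (-2.92) = +1.29 V.
Balancing electrons gives n = 3.
ΔG° = −nFE° = −(3)(96485)(+1.29) = -373,397 J = -373.4 kJ.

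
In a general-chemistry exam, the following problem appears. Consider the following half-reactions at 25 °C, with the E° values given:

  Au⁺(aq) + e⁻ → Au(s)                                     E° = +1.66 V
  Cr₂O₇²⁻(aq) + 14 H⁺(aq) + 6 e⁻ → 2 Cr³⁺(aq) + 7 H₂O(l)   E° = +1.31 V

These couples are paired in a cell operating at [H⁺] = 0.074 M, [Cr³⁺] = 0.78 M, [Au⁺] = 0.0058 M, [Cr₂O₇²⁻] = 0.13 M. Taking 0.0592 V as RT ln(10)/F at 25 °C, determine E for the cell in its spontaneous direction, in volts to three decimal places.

Au⁺/Au is the cathode (higher E°), Cr₂O₇²⁻/Cr³⁺ the anode: E°cell = +1.66 − (+1.31) = +0.35 V, n = 6.
Overall: 6 Au⁺(aq) + 2 Cr³⁺(aq) + 7 H₂O(l) → 6 Au(s) + Cr₂O₇²⁻(aq) + 14 H⁺(aq)
Q = [Cr₂O₇²⁻]·[H⁺]^14 / ([Au⁺]^6·[Cr³⁺]^2); log Q = -3.082.
E = E° − (0.0592/n) log Q = +0.35 − (0.0592/6)(-3.082) = +0.380 V.

+0.380 V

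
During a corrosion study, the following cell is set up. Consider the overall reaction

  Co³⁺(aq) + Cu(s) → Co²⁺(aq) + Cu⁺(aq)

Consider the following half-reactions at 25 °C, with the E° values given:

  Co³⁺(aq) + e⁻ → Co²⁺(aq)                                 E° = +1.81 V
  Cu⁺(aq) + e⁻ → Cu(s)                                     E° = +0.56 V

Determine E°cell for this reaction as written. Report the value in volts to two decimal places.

The Co³⁺/Co²⁺ couple has the higher reduction potential, so it is the cathode; Cu⁺/Cu is oxidised at the anode.
E°cell = E°(cathode) − E°(anode) = (+1.81) − (+0.56) = +1.25 V.
Since E°cell > 0, the reaction is spontaneous under standard conditions.

+1.25 V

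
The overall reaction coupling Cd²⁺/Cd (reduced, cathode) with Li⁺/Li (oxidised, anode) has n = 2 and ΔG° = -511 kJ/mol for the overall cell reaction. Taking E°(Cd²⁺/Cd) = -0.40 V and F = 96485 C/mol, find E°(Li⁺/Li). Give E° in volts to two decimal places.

-3.05 V

E°cell = −ΔG°/(nF) = −(-511×10³)/((2)(96485)) = +2.648 V.
Since Cd²⁺/Cd is the cathode and Li⁺/Li the anode, E°cell = E°(Cd²⁺/Cd) − E°(Li⁺/Li).
So E°(Li⁺/Li) = E°(Cd²⁺/Cd) − E°cell = (-0.40) − (+2.648) = -3.05 V.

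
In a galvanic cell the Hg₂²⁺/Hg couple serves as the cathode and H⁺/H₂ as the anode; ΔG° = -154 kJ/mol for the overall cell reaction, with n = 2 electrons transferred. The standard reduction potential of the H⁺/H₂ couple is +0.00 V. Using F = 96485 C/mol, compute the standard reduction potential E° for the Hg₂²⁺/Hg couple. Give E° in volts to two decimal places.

+0.80 V

E°cell = −ΔG°/(nF) = −(-154×10³)/((2)(96485)) = +0.798 V.
Since Hg₂²⁺/Hg is the cathode and H⁺/H₂ the anode, E°cell = E°(Hg₂²⁺/Hg) − E°(H⁺/H₂).
So E°(Hg₂²⁺/Hg) = E°cell + E°(H⁺/H₂) = +0.798 + (+0.00) = +0.80 V.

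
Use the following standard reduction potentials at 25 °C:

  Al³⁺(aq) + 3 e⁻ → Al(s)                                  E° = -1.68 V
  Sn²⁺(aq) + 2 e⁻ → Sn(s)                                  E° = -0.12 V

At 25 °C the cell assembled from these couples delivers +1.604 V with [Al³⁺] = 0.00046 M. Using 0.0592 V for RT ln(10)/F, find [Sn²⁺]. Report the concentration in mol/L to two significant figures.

Sn²⁺/Sn is the cathode, Al³⁺/Al the anode: E°cell = +1.56 V, n = 6.
Overall reaction: 3 Sn²⁺(aq) + 2 Al(s) → 3 Sn(s) + 2 Al³⁺(aq); Q = [Al³⁺]^2/[Sn²⁺]^3.
From E = E° − (0.0592/n) log Q: log Q = (E° − E)·n/0.0592 = (+1.56 − (+1.604))·6/0.0592 = -4.4595.
So 3·log[Sn²⁺] = 2·log(0.00046) − log Q = -6.6745 − (-4.4595) = -2.2150; log[Sn²⁺] = -2.2150 / 3 = -0.7383; [Sn²⁺] = 10^(-0.7383) ≈ 0.18 M.

0.18 M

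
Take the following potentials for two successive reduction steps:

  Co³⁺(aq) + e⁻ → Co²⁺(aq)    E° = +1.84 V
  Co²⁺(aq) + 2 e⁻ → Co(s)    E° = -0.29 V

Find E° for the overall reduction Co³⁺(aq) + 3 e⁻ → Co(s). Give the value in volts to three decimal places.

Adding the free-energy changes (−nFE°) of the two steps gives −n₃FE°₃ = −n₁FE°₁ − n₂FE°₂.
E°₃ = (1×+1.84 + 2×-0.29) / 3 = (+1.260) / 3 = +0.420 V.

+0.420 V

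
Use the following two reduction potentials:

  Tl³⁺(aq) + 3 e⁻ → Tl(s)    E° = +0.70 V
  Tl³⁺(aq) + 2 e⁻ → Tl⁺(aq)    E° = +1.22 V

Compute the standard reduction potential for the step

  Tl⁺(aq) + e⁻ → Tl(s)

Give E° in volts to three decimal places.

-0.340 V

Sequential free energies add, so n₃E°₃ = n₁E°₁ + n₂E°₂.
With n₃ = 3, and the known step contributing 2×(+1.22) V, the unknown satisfies 1·E° = 3×(+0.70) − 2×(+1.22) = -0.340.
E° = -0.340 / 1 = -0.340 V.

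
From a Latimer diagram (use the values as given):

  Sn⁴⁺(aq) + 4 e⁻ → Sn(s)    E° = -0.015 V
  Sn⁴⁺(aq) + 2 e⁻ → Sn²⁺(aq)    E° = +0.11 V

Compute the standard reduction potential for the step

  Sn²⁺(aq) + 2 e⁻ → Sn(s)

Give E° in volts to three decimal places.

Sequential free energies add, so n₃E°₃ = n₁E°₁ + n₂E°₂.
With n₃ = 4, and the known step contributing 2×(+0.11) V, the unknown satisfies 2·E° = 4×(-0.015) − 2×(+0.11) = -0.280.
E° = -0.280 / 2 = -0.140 V.

-0.140 V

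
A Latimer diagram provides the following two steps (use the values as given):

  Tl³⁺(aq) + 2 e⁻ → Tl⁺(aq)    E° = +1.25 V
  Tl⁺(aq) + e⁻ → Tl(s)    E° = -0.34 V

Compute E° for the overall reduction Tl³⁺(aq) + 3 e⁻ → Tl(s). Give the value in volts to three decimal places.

+0.720 V

Standard free energies of sequential steps add: ΔG°₃ = ΔG°₁ + ΔG°₂, so n₃E°₃ = n₁E°₁ + n₂E°₂.
E°₃ = (2×+1.25 + 1×-0.34) / 3 = (+2.160) / 3 = +0.720 V.
E° values themselves are not directly additive — weighting by electron count is essential.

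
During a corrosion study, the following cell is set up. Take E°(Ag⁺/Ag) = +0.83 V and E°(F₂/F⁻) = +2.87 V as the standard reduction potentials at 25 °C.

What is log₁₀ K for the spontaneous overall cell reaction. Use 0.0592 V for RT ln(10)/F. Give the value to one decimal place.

68.9

Cathode: F₂/F⁻; anode: Ag⁺/Ag. E°cell = +2.04 V, n = 2.
log K = nE°cell / 0.0592 = (2)(+2.04) / 0.0592 = 68.9.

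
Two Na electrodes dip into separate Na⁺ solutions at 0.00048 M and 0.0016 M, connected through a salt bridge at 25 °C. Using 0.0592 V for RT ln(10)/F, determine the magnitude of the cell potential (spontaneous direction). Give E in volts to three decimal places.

+0.031 V

For a concentration cell E°cell = 0. The 0.0016 M side is the cathode (reduction is favoured where [Na⁺] is higher).
With n = 1, E = −(0.0592/1) log([Na⁺]ₐₙ/[Na⁺]꜀ₐₜ) = −(0.0592/1) log(0.00048/0.0016) = −(0.0592/1)(-0.523) = +0.031 V.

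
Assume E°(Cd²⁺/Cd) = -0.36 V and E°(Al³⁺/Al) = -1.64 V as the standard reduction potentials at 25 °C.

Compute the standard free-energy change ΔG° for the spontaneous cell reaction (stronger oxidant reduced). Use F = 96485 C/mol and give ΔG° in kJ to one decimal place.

Cd²⁺/Cd (E° = -0.36 V) is the cathode; Al³⁺/Al (E° = -1.64 V) is the anode, so E°cell = +1.28 V.
Balancing electrons gives n = 6 (lcm of 2 and 3).
ΔG° = −nFE° = −(6)(96485)(+1.28) = -741,005 J = -741.0 kJ.

-741.0 kJ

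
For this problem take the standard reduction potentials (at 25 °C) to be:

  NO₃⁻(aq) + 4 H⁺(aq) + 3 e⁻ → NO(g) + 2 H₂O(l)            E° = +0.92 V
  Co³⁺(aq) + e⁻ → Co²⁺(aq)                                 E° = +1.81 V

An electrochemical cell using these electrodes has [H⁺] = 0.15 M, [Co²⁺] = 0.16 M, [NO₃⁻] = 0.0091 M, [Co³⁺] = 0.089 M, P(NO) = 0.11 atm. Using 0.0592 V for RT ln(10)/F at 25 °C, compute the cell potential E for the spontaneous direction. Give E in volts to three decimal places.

Co³⁺/Co²⁺ is the cathode (higher E°), NO₃⁻/NO the anode: E°cell = +1.81 − (+0.92) = +0.89 V, n = 3.
Overall: 3 Co³⁺(aq) + NO(g) + 2 H₂O(l) → 3 Co²⁺(aq) + NO₃⁻(aq) + 4 H⁺(aq)
Q = [Co²⁺]^3·[NO₃⁻]·[H⁺]^4 / ([Co³⁺]^3·P(NO)); log Q = -3.614.
E = E° − (0.0592/n) log Q = +0.89 − (0.0592/3)(-3.614) = +0.961 V.

+0.961 V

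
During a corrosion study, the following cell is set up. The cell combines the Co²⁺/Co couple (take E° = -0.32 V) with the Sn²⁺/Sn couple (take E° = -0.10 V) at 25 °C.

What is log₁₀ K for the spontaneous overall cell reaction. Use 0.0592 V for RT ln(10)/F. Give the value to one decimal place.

Cathode: Sn²⁺/Sn; anode: Co²⁺/Co. E°cell = +0.22 V, n = 2.
log K = nE°cell / 0.0592 = (2)(+0.22) / 0.0592 = 7.4.

7.4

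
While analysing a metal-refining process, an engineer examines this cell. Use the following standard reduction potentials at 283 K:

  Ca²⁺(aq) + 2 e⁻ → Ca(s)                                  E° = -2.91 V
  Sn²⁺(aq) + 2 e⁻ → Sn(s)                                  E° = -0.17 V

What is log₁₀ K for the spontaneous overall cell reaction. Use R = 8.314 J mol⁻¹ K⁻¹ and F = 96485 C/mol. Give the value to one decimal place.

Cathode: Sn²⁺/Sn; anode: Ca²⁺/Ca. E°cell = (-0.17) − (-2.91) = +2.74 V, with n = 2.
ΔG° = −nFE° = −RT ln K, so ln K = nFE°/(RT) = (2)(96485)(+2.74) / ((8.314)(283)) = 224.721.
log₁₀ K = 224.721 / ln 10 = 97.6.

97.6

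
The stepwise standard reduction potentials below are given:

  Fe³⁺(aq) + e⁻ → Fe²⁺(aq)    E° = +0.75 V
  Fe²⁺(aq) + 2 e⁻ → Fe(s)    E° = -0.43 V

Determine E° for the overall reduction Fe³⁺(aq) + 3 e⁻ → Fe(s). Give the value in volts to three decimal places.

Standard free energies of sequential steps add: ΔG°₃ = ΔG°₁ + ΔG°₂, so n₃E°₃ = n₁E°₁ + n₂E°₂.
E°₃ = (1×+0.75 + 2×-0.43) / 3 = (-0.110) / 3 = -0.037 V.

-0.037 V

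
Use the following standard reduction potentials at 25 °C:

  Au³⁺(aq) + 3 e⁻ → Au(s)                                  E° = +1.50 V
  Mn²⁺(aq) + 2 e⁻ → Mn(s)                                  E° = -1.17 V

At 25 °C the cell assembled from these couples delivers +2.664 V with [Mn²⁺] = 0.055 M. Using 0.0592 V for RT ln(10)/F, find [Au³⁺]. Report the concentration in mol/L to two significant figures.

Au³⁺/Au is the cathode, Mn²⁺/Mn the anode: E°cell = +2.67 V, n = 6.
Overall reaction: 2 Au³⁺(aq) + 3 Mn(s) → 2 Au(s) + 3 Mn²⁺(aq); Q = [Mn²⁺]^3/[Au³⁺]^2.
From E = E° − (0.0592/n) log Q: log Q = (E° − E)·n/0.0592 = (+2.67 − (+2.664))·6/0.0592 = 0.6081.
So 2·log[Au³⁺] = 3·log(0.055) − log Q = -3.7789 − (0.6081) = -4.3870; log[Au³⁺] = -4.3870 / 2 = -2.1935; [Au³⁺] = 10^(-2.1935) ≈ 0.0064 M.

0.0064 M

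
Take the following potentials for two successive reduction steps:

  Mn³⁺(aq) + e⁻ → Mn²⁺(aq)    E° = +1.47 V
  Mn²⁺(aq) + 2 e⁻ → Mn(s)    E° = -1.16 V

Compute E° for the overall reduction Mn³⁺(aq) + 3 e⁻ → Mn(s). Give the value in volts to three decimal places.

Since ΔG° = −nFE° is additive over sequential reductions, n₃E°₃ = n₁E°₁ + n₂E°₂.
E°₃ = (1×+1.47 + 2×-1.16) / 3 = (-0.850) / 3 = -0.283 V.
E° values themselves are not directly additive — weighting by electron count is essential.

-0.283 V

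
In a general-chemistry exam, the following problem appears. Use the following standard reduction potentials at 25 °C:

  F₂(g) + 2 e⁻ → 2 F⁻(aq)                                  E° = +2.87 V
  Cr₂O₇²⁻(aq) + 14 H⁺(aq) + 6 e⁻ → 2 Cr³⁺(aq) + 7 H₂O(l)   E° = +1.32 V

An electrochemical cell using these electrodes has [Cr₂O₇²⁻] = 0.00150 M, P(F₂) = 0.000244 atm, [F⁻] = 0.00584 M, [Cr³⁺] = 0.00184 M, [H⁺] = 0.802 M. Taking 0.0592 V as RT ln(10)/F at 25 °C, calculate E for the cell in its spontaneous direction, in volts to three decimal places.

+1.562 V

F₂/F⁻ is the cathode (higher E°), Cr₂O₇²⁻/Cr³⁺ the anode: E°cell = +2.87 − (+1.32) = +1.55 V, n = 6.
Overall: 3 F₂(g) + 2 Cr³⁺(aq) + 7 H₂O(l) → 6 F⁻(aq) + Cr₂O₇²⁻(aq) + 14 H⁺(aq)
Q = [F⁻]^6·[Cr₂O₇²⁻]·[H⁺]^14 / (P(F₂)^3·[Cr³⁺]^2); log Q = -1.259.
E = E° − (0.0592/n) log Q = +1.55 − (0.0592/6)(-1.259) = +1.562 V.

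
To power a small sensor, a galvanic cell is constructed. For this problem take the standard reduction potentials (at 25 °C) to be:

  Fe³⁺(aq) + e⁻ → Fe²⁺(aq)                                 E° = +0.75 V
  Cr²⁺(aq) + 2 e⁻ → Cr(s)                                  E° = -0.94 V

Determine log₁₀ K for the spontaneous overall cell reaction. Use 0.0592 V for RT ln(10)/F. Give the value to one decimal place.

Cathode: Fe³⁺/Fe²⁺; anode: Cr²⁺/Cr. E°cell = +1.69 V, n = 2.
log K = nE°cell / 0.0592 = (2)(+1.69) / 0.0592 = 57.1.

57.1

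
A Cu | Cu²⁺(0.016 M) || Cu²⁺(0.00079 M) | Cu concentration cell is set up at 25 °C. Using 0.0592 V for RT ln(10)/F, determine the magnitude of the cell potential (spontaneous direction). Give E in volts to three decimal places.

+0.039 V

For a concentration cell E°cell = 0. The 0.016 M side is the cathode (reduction is favoured where [Cu²⁺] is higher).
With n = 2, E = −(0.0592/2) log([Cu²⁺]ₐₙ/[Cu²⁺]꜀ₐₜ) = −(0.0592/2) log(0.00079/0.016) = −(0.0592/2)(-1.306) = +0.039 V.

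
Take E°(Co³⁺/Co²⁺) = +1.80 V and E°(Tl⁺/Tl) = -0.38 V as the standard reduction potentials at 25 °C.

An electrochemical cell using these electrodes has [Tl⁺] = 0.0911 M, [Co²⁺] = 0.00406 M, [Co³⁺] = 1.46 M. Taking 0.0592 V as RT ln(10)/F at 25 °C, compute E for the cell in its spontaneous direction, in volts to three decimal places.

+2.393 V

Co³⁺/Co²⁺ is the cathode (higher E°), Tl⁺/Tl the anode: E°cell = +1.80 − (-0.38) = +2.18 V, n = 1.
Overall: Co³⁺(aq) + Tl(s) → Co²⁺(aq) + Tl⁺(aq)
Q = [Co²⁺]·[Tl⁺] / ([Co³⁺]); log Q = -3.596.
E = E° − (0.0592/n) log Q = +2.18 − (0.0592/1)(-3.596) = +2.393 V.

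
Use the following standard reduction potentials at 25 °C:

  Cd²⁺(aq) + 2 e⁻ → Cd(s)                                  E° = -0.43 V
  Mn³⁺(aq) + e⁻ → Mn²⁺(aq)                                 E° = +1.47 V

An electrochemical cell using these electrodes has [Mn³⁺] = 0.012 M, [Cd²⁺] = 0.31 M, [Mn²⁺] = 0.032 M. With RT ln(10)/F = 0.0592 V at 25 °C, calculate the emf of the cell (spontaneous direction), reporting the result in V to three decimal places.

Mn³⁺/Mn²⁺ is the cathode (higher E°), Cd²⁺/Cd the anode: E°cell = +1.47 − (-0.43) = +1.90 V, n = 2.
Overall: 2 Mn³⁺(aq) + Cd(s) → 2 Mn²⁺(aq) + Cd²⁺(aq)
Q = [Mn²⁺]^2·[Cd²⁺] / ([Mn³⁺]^2); log Q = 0.343.
E = E° − (0.0592/n) log Q = +1.90 − (0.0592/2)(0.343) = +1.890 V.

+1.890 V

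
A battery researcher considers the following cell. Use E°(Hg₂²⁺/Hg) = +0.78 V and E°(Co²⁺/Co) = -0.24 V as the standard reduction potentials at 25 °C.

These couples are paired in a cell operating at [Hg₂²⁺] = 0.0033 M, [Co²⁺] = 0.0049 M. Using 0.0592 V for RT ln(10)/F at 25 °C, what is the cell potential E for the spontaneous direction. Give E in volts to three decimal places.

+1.015 V

Hg₂²⁺/Hg is the cathode (higher E°), Co²⁺/Co the anode: E°cell = +0.78 − (-0.24) = +1.02 V, n = 2.
Overall: Hg₂²⁺(aq) + Co(s) → 2 Hg(l) + Co²⁺(aq)
Q = [Co²⁺] / ([Hg₂²⁺]); log Q = 0.172.
E = E° − (0.0592/n) log Q = +1.02 − (0.0592/2)(0.172) = +1.015 V.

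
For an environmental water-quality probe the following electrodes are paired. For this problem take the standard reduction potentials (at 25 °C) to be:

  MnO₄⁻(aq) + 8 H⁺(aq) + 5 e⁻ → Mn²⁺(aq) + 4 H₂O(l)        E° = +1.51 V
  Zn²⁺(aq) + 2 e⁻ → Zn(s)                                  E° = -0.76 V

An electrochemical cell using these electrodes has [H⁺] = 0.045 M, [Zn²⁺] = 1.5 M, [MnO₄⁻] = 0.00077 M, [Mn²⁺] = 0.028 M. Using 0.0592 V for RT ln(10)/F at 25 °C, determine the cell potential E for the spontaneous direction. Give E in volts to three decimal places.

MnO₄⁻/Mn²⁺ is the cathode (higher E°), Zn²⁺/Zn the anode: E°cell = +1.51 − (-0.76) = +2.27 V, n = 10.
Overall: 2 MnO₄⁻(aq) + 16 H⁺(aq) + 5 Zn(s) → 2 Mn²⁺(aq) + 8 H₂O(l) + 5 Zn²⁺(aq)
Q = [Mn²⁺]^2·[Zn²⁺]^5 / ([MnO₄⁻]^2·[H⁺]^16); log Q = 25.550.
E = E° − (0.0592/n) log Q = +2.27 − (0.0592/10)(25.550) = +2.119 V.

+2.119 V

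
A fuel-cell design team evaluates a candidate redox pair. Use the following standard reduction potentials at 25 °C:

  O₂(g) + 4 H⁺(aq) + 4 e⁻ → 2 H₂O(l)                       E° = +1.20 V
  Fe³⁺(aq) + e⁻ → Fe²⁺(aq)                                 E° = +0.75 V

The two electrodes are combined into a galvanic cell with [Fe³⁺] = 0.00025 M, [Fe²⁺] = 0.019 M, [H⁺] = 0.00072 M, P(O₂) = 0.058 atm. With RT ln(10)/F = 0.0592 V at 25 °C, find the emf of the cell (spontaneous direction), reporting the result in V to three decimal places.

+0.357 V

O₂/H₂O is the cathode (higher E°), Fe³⁺/Fe²⁺ the anode: E°cell = +1.20 − (+0.75) = +0.45 V, n = 4.
Overall: O₂(g) + 4 H⁺(aq) + 4 Fe²⁺(aq) → 2 H₂O(l) + 4 Fe³⁺(aq)
Q = [Fe³⁺]^4 / (P(O₂)·[H⁺]^4·[Fe²⁺]^4); log Q = 6.284.
E = E° − (0.0592/n) log Q = +0.45 − (0.0592/4)(6.284) = +0.357 V.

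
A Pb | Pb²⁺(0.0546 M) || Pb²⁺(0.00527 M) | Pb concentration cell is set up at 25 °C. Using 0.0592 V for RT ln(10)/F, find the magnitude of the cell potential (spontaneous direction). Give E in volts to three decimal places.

For a concentration cell E°cell = 0. The 0.0546 M side is the cathode (reduction is favoured where [Pb²⁺] is higher).
With n = 2, E = −(0.0592/2) log([Pb²⁺]ₐₙ/[Pb²⁺]꜀ₐₜ) = −(0.0592/2) log(0.00527/0.0546) = −(0.0592/2)(-1.015) = +0.030 V.

+0.030 V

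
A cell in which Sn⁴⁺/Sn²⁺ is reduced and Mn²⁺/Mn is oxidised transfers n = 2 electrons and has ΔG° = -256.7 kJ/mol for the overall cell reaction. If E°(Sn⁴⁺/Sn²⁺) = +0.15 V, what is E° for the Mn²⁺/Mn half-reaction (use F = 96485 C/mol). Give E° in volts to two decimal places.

E°cell = −ΔG°/(nF) = −(-256.7×10³)/((2)(96485)) = +1.330 V.
Since Sn⁴⁺/Sn²⁺ is the cathode and Mn²⁺/Mn the anode, E°cell = E°(Sn⁴⁺/Sn²⁺) − E°(Mn²⁺/Mn).
So E°(Mn²⁺/Mn) = E°(Sn⁴⁺/Sn²⁺) − E°cell = (+0.15) − (+1.330) = -1.18 V.

-1.18 V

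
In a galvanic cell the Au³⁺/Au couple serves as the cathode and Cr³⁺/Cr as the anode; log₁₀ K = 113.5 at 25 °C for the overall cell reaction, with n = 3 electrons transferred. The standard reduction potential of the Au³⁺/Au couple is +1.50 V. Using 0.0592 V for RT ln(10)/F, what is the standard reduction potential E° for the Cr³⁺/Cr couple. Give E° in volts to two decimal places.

E°cell = (0.0592/n)·log K = (0.0592/3)(113.5) = +2.240 V.
Since Au³⁺/Au is the cathode and Cr³⁺/Cr the anode, E°cell = E°(Au³⁺/Au) − E°(Cr³⁺/Cr).
So E°(Cr³⁺/Cr) = E°(Au³⁺/Au) − E°cell = (+1.50) − (+2.240) = -0.74 V.

-0.74 V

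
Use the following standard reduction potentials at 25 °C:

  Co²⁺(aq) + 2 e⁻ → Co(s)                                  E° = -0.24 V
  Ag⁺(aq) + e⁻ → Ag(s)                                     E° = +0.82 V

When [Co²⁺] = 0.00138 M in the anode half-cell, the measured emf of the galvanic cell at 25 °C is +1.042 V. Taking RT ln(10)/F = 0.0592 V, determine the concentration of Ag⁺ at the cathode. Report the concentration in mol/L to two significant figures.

Ag⁺/Ag is the cathode, Co²⁺/Co the anode: E°cell = +1.06 V, n = 2.
Overall reaction: 2 Ag⁺(aq) + Co(s) → 2 Ag(s) + Co²⁺(aq); Q = [Co²⁺]^1/[Ag⁺]^2.
From E = E° − (0.0592/n) log Q: log Q = (E° − E)·n/0.0592 = (+1.06 − (+1.042))·2/0.0592 = 0.6081.
So 2·log[Ag⁺] = 1·log(0.00138) − log Q = -2.8601 − (0.6081) = -3.4682; log[Ag⁺] = -3.4682 / 2 = -1.7341; [Ag⁺] = 10^(-1.7341) ≈ 0.018 M.

0.018 M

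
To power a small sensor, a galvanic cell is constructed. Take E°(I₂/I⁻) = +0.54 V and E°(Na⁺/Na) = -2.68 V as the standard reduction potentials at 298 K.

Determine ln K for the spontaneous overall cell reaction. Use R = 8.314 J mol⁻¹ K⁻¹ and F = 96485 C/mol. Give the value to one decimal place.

Cathode: I₂/I⁻; anode: Na⁺/Na. E°cell = (+0.54) − (-2.68) = +3.22 V, with n = 2.
ΔG° = −nFE° = −RT ln K, so ln K = nFE°/(RT) = (2)(96485)(+3.22) / ((8.314)(298)) = 250.795.

250.8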